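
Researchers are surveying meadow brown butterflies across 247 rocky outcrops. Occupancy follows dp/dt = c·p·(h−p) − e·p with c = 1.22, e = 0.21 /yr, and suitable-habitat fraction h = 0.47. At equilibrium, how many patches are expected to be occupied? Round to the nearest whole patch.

74

p* = h − e/c = 0.47 − 0.1721 = 0.2979.
Expected occupied patches = N × p* = 247 × 0.2979 = 73.57 ≈ 74.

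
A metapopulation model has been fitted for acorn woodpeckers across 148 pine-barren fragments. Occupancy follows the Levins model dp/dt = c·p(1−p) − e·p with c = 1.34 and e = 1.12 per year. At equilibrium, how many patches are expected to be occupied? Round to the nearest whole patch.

24

p* = 1 − e/c = 1 − 1.12/1.34 = 0.1642.
Expected occupied patches = N × p* = 148 × 0.1642 = 24.30 ≈ 24.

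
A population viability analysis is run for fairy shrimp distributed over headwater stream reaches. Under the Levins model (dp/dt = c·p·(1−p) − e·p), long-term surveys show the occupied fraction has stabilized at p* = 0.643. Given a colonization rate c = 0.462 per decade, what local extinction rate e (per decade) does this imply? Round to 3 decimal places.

At equilibrium c(1−p*) = e.
e = 0.462 × (1 − 0.643) = 0.462 × 0.3570 = 0.1649.

0.165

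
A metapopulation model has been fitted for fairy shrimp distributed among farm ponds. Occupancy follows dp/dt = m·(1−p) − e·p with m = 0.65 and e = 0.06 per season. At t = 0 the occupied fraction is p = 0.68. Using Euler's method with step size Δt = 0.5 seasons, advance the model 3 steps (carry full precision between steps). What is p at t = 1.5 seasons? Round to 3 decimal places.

0.852

Update rule: p ← p + [m·(1−p) − e·p]·Δt with Δt = 0.5.
  1  |  dp/dt·Δt = +0.083600  |  p_1 = 0.763600
  2  |  dp/dt·Δt = +0.053922  |  p_2 = 0.817522
  3  |  dp/dt·Δt = +0.034780  |  p_3 = 0.852302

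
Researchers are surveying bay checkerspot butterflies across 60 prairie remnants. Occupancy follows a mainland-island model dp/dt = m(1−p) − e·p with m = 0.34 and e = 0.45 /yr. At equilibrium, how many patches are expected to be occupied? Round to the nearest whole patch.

26

p* = m/(m+e) = 0.34/0.7900 = 0.4304.
Expected occupied patches = N × p* = 60 × 0.4304 = 25.82 ≈ 26.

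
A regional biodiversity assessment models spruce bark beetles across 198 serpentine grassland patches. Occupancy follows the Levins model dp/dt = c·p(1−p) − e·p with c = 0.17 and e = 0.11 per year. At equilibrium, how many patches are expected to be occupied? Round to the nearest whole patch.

70

p* = 1 − e/c = 1 − 0.11/0.17 = 0.3529.
Expected occupied patches = N × p* = 198 × 0.3529 = 69.88 ≈ 70.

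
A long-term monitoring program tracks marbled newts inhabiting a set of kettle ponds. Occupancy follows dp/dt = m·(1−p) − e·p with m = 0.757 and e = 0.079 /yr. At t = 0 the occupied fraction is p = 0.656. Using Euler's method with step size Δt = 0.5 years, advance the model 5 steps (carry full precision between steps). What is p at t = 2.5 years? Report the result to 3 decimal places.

0.889

Update rule: p ← p + [m·(1−p) − e·p]·Δt with Δt = 0.5.
p: 0.65600 → 0.76029  (Δp = +0.10429)
p: 0.76029 → 0.82099  (Δp = +0.06070)
p: 0.82099 → 0.85632  (Δp = +0.03533)
p: 0.85632 → 0.87688  (Δp = +0.02056)
p: 0.87688 → 0.88884  (Δp = +0.01197)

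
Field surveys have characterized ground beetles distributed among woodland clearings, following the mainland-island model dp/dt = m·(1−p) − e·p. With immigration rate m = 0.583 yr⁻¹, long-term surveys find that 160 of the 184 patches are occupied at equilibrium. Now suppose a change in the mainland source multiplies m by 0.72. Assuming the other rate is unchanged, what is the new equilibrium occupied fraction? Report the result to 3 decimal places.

0.828

Observed p* = 160/184 = 0.86957.
Balance m(1−p*) = e·p* gives e = m(1−p*)/p* = 0.583×0.13043/0.86957 = 0.08745.
New p* = m/(m+e) = 0.41976/(0.41976+0.08745) = 0.82759.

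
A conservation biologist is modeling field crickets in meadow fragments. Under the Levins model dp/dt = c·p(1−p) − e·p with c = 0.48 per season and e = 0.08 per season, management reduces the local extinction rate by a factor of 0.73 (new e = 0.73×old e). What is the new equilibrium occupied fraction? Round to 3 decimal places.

Before: p* = 1 − 0.08/0.48 = 0.8333.
After the change, c = 0.48, e = 0.0584, so p* = 1 − 0.0584/0.48 = 0.8783.

0.878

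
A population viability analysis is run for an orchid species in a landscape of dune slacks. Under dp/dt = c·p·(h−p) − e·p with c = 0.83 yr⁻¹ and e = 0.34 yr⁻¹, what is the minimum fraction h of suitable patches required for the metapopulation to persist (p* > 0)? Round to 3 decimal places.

0.410

p* = h − e/c is positive only when h > e/c.
h_min = e/c = 0.34/0.83 = 0.4096.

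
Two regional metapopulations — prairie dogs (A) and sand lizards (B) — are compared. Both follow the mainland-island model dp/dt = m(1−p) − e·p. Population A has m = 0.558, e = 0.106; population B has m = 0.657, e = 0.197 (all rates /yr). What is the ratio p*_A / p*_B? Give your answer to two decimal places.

A: p*_A = m/(m+e) = 0.558/0.6640 = 0.8404.
B: p*_B = 0.657/0.8540 = 0.7693.
p*_A / p*_B = 0.8404/0.7693 = 1.0923.

1.09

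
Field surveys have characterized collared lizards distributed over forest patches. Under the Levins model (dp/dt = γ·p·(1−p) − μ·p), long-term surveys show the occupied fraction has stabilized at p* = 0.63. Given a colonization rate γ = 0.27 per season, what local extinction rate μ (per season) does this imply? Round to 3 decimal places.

0.100

At equilibrium γ(1−p*) = μ.
μ = 0.27 × (1 − 0.63) = 0.27 × 0.3700 = 0.0999.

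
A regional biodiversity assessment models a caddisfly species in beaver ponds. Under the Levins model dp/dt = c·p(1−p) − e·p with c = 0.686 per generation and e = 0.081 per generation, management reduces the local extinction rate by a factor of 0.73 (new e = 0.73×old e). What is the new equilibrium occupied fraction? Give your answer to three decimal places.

Before: p* = 1 − 0.081/0.686 = 0.8819.
After the change, c = 0.686, e = 0.05913, so p* = 1 − 0.05913/0.686 = 0.9138.

0.914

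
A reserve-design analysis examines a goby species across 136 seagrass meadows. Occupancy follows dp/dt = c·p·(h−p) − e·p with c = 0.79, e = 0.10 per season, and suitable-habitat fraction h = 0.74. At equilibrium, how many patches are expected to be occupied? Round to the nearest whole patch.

p* = h − e/c = 0.74 − 0.1266 = 0.6134.
Expected occupied patches = N × p* = 136 × 0.6134 = 83.42 ≈ 83.

83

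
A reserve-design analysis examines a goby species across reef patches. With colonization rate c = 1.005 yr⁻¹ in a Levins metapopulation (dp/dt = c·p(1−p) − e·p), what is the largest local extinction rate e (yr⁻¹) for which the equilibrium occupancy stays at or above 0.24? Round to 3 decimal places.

1 − e/c ≥ 0.24 ⇒ e ≤ c(1 − 0.24) = 1.005 × 0.7600.
e_max = 0.7638.

0.764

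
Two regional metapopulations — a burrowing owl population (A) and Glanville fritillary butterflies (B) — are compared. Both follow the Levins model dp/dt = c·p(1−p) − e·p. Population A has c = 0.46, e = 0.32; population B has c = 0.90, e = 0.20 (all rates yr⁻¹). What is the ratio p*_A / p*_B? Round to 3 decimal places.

0.391

A: p*_A = 1 − 0.32/0.46 = 0.3043.
B: p*_B = 1 − 0.20/0.90 = 0.7778.
p*_A / p*_B = 0.3043/0.7778 = 0.3913.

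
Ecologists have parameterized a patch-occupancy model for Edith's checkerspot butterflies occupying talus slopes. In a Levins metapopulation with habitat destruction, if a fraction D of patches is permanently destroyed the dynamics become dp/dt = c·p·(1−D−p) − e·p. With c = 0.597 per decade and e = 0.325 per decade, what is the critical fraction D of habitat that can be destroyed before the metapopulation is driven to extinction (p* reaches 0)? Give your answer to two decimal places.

0.46

The nontrivial equilibrium is p* = (1−D) − e/c; extinction occurs when this hits zero.
So D_crit = 1 − e/c = 1 − 0.325/0.597 = 1 − 0.5444 = 0.4556.
This equals the undisturbed p*, a classic result of Lande's extension.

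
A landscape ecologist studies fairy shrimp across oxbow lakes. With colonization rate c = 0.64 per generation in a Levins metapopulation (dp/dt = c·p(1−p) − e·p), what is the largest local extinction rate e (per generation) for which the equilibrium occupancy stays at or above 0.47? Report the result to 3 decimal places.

1 − e/c ≥ 0.47 ⇒ e ≤ c(1 − 0.47) = 0.64 × 0.5300.
e_max = 0.3392.

0.339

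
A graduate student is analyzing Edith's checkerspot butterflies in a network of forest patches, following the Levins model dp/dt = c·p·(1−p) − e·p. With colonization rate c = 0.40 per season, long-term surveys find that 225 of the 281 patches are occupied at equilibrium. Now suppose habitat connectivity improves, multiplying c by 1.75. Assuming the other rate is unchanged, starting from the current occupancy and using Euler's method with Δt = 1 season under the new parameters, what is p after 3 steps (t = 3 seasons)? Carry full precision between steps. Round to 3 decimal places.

0.880

Observed p* = 225/281 = 0.80071.
Balance c(1−p*) = e gives e = 0.40×(1 − 0.80071) = 0.07972.
Starting from p₀ = 0.80071; update p ← p + (dp/dt)·Δt with the new parameters.
  1  |  dp/dt·Δt = +0.047872  |  p_1 = 0.848583
  2  |  dp/dt·Δt = +0.022298  |  p_2 = 0.870881
  3  |  dp/dt·Δt = +0.009291  |  p_3 = 0.880172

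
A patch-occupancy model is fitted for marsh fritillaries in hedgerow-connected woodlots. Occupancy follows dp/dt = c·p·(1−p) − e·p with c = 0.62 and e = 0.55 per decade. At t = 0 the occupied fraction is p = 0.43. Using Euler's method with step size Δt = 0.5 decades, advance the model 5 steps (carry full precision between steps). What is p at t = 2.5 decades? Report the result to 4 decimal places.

Update rule: p ← p + [c·p·(1−p) − e·p]·Δt with Δt = 0.5.
p: 0.43000 → 0.38773  (Δp = -0.04227)
p: 0.38773 → 0.35470  (Δp = -0.03303)
p: 0.35470 → 0.32811  (Δp = -0.02659)
p: 0.32811 → 0.30622  (Δp = -0.02189)
p: 0.30622 → 0.28787  (Δp = -0.01835)

0.2879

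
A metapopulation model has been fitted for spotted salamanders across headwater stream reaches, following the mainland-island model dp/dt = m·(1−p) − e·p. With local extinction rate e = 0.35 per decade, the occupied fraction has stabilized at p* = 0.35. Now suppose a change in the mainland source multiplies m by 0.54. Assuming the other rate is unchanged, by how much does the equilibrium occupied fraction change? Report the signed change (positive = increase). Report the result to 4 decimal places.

-0.1247

Balance m(1−p*) = e·p* gives m = e·p*/(1−p*) = 0.35×0.35000/0.65000 = 0.18846.
New p* = m/(m+e) = 0.10177/(0.10177+0.35000) = 0.22527.
Δp* = 0.22527 − 0.35000 = -0.12473.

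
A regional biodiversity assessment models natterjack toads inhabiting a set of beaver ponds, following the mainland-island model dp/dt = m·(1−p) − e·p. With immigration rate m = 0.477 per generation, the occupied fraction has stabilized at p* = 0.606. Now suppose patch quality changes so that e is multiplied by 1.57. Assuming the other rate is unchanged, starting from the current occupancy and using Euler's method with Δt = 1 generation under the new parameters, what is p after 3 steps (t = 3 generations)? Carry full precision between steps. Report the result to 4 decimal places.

Balance m(1−p*) = e·p* gives e = m(1−p*)/p* = 0.477×0.39400/0.60600 = 0.31013.
Starting from p₀ = 0.60600; update p ← p + (dp/dt)·Δt with the new parameters.
t = 1: p = 0.60600 + (-0.10712) = 0.49888
t = 2: p = 0.49888 + (-0.00387) = 0.49501
t = 3: p = 0.49501 + (-0.00014) = 0.49487

0.4949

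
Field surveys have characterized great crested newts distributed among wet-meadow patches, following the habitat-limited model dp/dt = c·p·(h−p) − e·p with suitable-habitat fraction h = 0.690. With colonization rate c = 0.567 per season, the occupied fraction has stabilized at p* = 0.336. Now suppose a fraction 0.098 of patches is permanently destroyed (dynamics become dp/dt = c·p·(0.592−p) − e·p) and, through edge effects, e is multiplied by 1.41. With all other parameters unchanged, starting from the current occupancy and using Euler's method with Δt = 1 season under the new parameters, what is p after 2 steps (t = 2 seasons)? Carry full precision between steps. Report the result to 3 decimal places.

0.257

Balance c(h−p*) = e gives e = 0.567×(0.69 − 0.33600) = 0.20072.
Starting from p₀ = 0.33600; update p ← p + (dp/dt)·Δt with the new parameters.
t = 1: p = 0.33600 + (-0.04632) = 0.28968
t = 2: p = 0.28968 + (-0.03233) = 0.25735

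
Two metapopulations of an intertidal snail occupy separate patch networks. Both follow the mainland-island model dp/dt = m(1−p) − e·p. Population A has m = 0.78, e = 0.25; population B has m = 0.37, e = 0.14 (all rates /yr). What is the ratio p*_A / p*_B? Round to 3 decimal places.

1.044

A: p*_A = m/(m+e) = 0.78/1.0300 = 0.7573.
B: p*_B = 0.37/0.5100 = 0.7255.
p*_A / p*_B = 0.7573/0.7255 = 1.0438.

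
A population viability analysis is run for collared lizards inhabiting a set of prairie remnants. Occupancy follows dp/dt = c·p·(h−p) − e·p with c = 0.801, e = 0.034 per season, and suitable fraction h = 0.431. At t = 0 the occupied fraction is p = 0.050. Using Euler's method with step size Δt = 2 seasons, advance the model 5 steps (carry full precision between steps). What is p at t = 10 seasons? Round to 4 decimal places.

Update rule: p ← p + [c·p·(h−p) − e·p]·Δt with Δt = 2.
p: 0.05000 → 0.07712  (Δp = +0.02712)
p: 0.07712 → 0.11559  (Δp = +0.03848)
p: 0.11559 → 0.16614  (Δp = +0.05055)
p: 0.16614 → 0.22534  (Δp = +0.05920)
p: 0.22534 → 0.28426  (Δp = +0.05892)

0.2843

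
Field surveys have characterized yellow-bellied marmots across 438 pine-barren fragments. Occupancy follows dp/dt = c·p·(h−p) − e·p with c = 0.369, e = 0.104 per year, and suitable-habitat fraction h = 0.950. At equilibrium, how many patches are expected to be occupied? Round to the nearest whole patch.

p* = h − e/c = 0.950 − 0.2818 = 0.6682.
Expected occupied patches = N × p* = 438 × 0.6682 = 292.65 ≈ 293.

293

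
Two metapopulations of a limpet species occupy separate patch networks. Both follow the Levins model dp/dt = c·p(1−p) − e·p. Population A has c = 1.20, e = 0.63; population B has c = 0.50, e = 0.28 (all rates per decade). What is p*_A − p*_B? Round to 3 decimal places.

A: p*_A = 1 − 0.63/1.20 = 0.4750.
B: p*_B = 1 − 0.28/0.50 = 0.4400.
p*_A − p*_B = 0.4750 − 0.4400 = 0.0350.

0.035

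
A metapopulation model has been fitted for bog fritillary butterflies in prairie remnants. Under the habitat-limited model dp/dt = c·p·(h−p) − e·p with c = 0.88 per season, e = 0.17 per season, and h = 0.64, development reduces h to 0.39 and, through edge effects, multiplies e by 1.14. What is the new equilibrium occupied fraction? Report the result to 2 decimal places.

Before: p* = h − e/c = 0.64 − 0.17/0.88 = 0.64 − 0.1932 = 0.4468.
After: c = 0.88, e = 0.1938, h = 0.39; p* = 0.39 − 0.1938/0.88 = 0.1698.

0.17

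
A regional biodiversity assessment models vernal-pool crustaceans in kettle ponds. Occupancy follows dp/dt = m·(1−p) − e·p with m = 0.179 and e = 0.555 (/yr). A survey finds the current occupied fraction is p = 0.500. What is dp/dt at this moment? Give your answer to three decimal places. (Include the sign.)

Colonization term: m·(1−p) = 0.179×0.5000 = 0.08950.
Extinction term: e·p = 0.27750.
dp/dt = 0.08950 − 0.27750 = -0.18800.

-0.188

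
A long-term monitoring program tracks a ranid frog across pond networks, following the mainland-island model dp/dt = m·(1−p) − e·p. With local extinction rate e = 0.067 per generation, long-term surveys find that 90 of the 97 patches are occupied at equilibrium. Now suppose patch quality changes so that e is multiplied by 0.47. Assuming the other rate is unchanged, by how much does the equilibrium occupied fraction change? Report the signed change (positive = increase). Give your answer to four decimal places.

0.0369

Observed p* = 90/97 = 0.92784.
Balance m(1−p*) = e·p* gives m = e·p*/(1−p*) = 0.067×0.92784/0.07216 = 0.86149.
New p* = m/(m+e) = 0.86149/(0.86149+0.03149) = 0.96474.
Δp* = 0.96474 − 0.92784 = +0.03690.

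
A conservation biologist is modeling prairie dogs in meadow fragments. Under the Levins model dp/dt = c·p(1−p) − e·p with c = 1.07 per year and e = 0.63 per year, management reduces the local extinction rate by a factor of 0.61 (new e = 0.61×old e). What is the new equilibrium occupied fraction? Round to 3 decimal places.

Before: p* = 1 − 0.63/1.07 = 0.4112.
After the change, c = 1.07, e = 0.3843, so p* = 1 − 0.3843/1.07 = 0.6408.

0.641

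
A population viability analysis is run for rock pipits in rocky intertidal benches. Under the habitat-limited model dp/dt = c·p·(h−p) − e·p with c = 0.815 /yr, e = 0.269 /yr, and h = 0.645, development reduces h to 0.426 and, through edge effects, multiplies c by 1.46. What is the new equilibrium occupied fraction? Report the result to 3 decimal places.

0.200

Before: p* = h − e/c = 0.645 − 0.269/0.815 = 0.645 − 0.3301 = 0.3149.
After: c = 1.1899, e = 0.269, h = 0.426; p* = 0.426 − 0.269/1.1899 = 0.1999.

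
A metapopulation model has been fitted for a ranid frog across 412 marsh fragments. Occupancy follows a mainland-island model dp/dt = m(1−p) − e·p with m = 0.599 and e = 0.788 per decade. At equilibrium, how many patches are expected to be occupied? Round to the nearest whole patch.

p* = m/(m+e) = 0.599/1.3870 = 0.4319.
Expected occupied patches = N × p* = 412 × 0.4319 = 177.93 ≈ 178.

178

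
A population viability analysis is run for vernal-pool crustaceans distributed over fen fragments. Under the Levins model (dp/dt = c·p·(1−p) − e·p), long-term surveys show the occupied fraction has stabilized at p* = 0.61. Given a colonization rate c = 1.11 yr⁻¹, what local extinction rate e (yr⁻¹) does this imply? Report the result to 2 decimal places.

0.43

At equilibrium c(1−p*) = e.
e = 1.11 × (1 − 0.61) = 1.11 × 0.3900 = 0.4329.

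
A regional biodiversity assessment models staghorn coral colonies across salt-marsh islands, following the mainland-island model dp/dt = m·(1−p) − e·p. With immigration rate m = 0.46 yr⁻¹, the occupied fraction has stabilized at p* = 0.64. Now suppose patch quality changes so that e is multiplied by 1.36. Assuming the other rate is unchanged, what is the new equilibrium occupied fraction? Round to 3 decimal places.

Balance m(1−p*) = e·p* gives e = m(1−p*)/p* = 0.46×0.36000/0.64000 = 0.25875.
New p* = m/(m+e) = 0.46000/(0.46000+0.35190) = 0.56657.

0.567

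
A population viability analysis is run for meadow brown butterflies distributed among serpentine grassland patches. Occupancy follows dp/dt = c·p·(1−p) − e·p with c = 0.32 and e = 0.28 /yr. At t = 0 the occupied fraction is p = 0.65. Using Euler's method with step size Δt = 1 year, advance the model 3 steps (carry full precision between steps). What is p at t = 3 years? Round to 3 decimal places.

Update rule: p ← p + [c·p·(1−p) − e·p]·Δt with Δt = 1.
t = 1: p = 0.65000 + (-0.10920) = 0.54080
t = 2: p = 0.54080 + (-0.07196) = 0.46884
t = 3: p = 0.46884 + (-0.05159) = 0.41726

0.417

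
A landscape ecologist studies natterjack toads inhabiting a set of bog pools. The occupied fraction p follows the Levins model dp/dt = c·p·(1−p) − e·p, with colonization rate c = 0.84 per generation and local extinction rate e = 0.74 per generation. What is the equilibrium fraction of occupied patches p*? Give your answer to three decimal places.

At equilibrium, colonization balances extinction: c·p*·(1−p*) = e·p*.
So p* = 1 − e/c = 1 − 0.74/0.84 = 1 − 0.8810 = 0.1190.

0.119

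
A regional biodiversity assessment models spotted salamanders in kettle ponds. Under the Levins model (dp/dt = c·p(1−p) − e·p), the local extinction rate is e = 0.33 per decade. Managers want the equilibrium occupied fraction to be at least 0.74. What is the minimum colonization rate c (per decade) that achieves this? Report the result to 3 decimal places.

1.269

p* = 1 − e/c ≥ 0.74 requires e/c ≤ 0.2600, i.e. c ≥ e/0.2600.
c_min = 0.33/0.2600 = 1.2692.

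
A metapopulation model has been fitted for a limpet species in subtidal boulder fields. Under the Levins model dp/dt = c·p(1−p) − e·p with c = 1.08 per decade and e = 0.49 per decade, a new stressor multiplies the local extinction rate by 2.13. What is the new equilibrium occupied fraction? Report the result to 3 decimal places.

Before: p* = 1 − 0.49/1.08 = 0.5463.
After the change, c = 1.08, e = 1.0437, so p* = 1 − 1.0437/1.08 = 0.0336.

0.034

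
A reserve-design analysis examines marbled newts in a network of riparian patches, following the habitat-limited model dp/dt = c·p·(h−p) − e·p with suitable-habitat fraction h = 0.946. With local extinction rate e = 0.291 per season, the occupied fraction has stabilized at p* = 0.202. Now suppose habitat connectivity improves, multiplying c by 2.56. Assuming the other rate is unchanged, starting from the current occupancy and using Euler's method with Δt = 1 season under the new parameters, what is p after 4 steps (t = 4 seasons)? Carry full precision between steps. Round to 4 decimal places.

0.5793

Balance c(h−p*) = e gives c = e/(0.946 − 0.20200) = 0.291/0.74400 = 0.39113.
Starting from p₀ = 0.20200; update p ← p + (dp/dt)·Δt with the new parameters.
  1  |  dp/dt·Δt = +0.091700  |  p_1 = 0.293700
  2  |  dp/dt·Δt = +0.106361  |  p_2 = 0.400061
  3  |  dp/dt·Δt = +0.102273  |  p_3 = 0.502334
  4  |  dp/dt·Δt = +0.076977  |  p_4 = 0.579311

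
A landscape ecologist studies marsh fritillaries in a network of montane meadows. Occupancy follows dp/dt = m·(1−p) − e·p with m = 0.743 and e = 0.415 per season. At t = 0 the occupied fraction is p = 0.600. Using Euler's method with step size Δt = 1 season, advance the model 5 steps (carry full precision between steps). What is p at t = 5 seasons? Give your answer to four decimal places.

Update rule: p ← p + [m·(1−p) − e·p]·Δt with Δt = 1.
step 1: Δp = +0.04820, p = 0.64820
step 2: Δp = -0.00762, p = 0.64058
step 3: Δp = +0.00120, p = 0.64179
step 4: Δp = -0.00019, p = 0.64160
step 5: Δp = +0.00003, p = 0.64163

0.6416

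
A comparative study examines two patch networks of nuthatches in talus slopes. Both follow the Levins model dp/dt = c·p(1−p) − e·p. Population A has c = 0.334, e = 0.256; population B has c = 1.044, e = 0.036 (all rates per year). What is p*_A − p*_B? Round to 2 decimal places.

A: p*_A = 1 − 0.256/0.334 = 0.2335.
B: p*_B = 1 − 0.036/1.044 = 0.9655.
p*_A − p*_B = 0.2335 − 0.9655 = -0.7320.

-0.73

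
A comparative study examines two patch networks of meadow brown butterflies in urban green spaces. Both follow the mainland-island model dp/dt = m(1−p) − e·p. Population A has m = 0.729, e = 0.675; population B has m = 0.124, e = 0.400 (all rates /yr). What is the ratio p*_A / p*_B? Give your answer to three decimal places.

2.194

A: p*_A = m/(m+e) = 0.729/1.4040 = 0.5192.
B: p*_B = 0.124/0.5240 = 0.2366.
p*_A / p*_B = 0.5192/0.2366 = 2.1942.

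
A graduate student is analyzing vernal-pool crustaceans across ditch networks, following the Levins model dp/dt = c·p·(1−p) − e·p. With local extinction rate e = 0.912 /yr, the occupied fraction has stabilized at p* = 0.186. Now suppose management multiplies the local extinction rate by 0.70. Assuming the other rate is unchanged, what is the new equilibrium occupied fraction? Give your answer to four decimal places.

Balance c(1−p*) = e gives c = e/(1 − 0.18600) = 0.912/0.81400 = 1.12039.
New p* = 1 − e/c = 1 − 0.63840/1.12039 = 0.43020.

0.4302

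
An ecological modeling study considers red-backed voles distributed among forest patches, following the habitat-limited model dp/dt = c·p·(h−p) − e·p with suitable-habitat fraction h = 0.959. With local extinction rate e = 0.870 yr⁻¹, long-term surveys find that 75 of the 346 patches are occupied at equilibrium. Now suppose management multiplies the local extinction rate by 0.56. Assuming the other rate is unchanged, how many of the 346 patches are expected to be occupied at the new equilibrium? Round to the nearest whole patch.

Observed p* = 75/346 = 0.21676.
Balance c(h−p*) = e gives c = e/(0.959 − 0.21676) = 0.870/0.74224 = 1.17213.
New p* = 0.959 − e/c = 0.959 − 0.48720/1.17213 = 0.54335.
Expected occupied = 346 × 0.54335 = 188.00 ≈ 188.

188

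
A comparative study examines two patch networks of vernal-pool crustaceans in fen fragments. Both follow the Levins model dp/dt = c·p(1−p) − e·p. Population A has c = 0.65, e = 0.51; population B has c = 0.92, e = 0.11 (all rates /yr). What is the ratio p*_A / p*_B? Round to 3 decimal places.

0.245

A: p*_A = 1 − 0.51/0.65 = 0.2154.
B: p*_B = 1 − 0.11/0.92 = 0.8804.
p*_A / p*_B = 0.2154/0.8804 = 0.2446.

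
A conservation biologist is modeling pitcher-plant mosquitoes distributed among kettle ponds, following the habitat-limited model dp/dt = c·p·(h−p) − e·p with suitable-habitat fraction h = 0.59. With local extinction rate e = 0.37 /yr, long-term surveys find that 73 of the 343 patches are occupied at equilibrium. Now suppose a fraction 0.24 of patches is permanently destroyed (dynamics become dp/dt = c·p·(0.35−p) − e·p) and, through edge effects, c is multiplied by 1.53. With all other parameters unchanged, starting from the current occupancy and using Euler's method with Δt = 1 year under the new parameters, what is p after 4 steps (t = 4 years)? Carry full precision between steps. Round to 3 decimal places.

Observed p* = 73/343 = 0.21283.
Balance c(h−p*) = e gives c = e/(0.59 − 0.21283) = 0.37/0.37717 = 0.98098.
Starting from p₀ = 0.21283; update p ← p + (dp/dt)·Δt with the new parameters.
t = 1: p = 0.21283 + (-0.03493) = 0.17790
t = 2: p = 0.17790 + (-0.01987) = 0.15803
t = 3: p = 0.15803 + (-0.01294) = 0.14509
t = 4: p = 0.14509 + (-0.00906) = 0.13603

0.136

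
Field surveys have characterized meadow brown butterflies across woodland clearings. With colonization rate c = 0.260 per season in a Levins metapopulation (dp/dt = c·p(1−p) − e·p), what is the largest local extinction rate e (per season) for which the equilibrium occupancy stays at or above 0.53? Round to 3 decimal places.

0.122

1 − e/c ≥ 0.53 ⇒ e ≤ c(1 − 0.53) = 0.260 × 0.4700.
e_max = 0.1222.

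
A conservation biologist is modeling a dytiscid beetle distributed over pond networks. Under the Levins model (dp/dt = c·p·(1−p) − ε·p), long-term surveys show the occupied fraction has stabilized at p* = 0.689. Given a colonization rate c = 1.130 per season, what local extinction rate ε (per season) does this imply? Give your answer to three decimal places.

At equilibrium c(1−p*) = ε.
ε = 1.130 × (1 − 0.689) = 1.130 × 0.3110 = 0.3514.

0.351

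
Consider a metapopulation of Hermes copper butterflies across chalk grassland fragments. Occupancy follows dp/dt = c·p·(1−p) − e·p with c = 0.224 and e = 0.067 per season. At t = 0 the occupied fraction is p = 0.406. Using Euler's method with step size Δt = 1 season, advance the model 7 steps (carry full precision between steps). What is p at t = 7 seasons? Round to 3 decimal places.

0.568

Update rule: p ← p + [c·p·(1−p) − e·p]·Δt with Δt = 1.
  1  |  dp/dt·Δt = +0.026819  |  p_1 = 0.432819
  2  |  dp/dt·Δt = +0.025990  |  p_2 = 0.458809
  3  |  dp/dt·Δt = +0.024880  |  p_3 = 0.483689
  4  |  dp/dt·Δt = +0.023533  |  p_4 = 0.507222
  5  |  dp/dt·Δt = +0.022004  |  p_5 = 0.529226
  6  |  dp/dt·Δt = +0.020350  |  p_6 = 0.549577
  7  |  dp/dt·Δt = +0.018628  |  p_7 = 0.568205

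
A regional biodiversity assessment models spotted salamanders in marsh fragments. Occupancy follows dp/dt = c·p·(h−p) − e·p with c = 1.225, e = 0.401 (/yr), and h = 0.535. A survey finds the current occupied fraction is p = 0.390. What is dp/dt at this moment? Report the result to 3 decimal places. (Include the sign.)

-0.087

Colonization term: c·p·(h−p) = 1.225×0.390×0.1450 = 0.06927.
Extinction term: e·p = 0.15639.
dp/dt = 0.06927 − 0.15639 = -0.08712.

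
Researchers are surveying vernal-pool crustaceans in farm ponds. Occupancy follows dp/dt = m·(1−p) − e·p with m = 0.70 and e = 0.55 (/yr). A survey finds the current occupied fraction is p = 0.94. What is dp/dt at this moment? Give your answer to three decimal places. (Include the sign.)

-0.475

Colonization term: m·(1−p) = 0.70×0.0600 = 0.04200.
Extinction term: e·p = 0.51700.
dp/dt = 0.04200 − 0.51700 = -0.47500.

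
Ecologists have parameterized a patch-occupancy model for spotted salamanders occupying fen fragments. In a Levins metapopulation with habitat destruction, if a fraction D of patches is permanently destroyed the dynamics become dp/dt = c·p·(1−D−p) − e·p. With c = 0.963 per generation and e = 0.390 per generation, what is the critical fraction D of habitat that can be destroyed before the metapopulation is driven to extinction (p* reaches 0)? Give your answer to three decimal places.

0.595

The nontrivial equilibrium is p* = (1−D) − e/c; extinction occurs when this hits zero.
So D_crit = 1 − e/c = 1 − 0.390/0.963 = 1 − 0.4050 = 0.5950.
This equals the undisturbed p*, a classic result of Lande's extension.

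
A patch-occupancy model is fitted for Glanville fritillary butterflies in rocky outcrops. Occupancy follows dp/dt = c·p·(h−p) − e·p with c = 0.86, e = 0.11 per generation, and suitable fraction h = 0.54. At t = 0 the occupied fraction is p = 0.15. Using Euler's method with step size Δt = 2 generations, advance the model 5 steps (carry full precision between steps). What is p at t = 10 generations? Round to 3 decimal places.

Update rule: p ← p + [c·p·(h−p) − e·p]·Δt with Δt = 2.
  1  |  dp/dt·Δt = +0.067620  |  p_1 = 0.217620
  2  |  dp/dt·Δt = +0.072792  |  p_2 = 0.290412
  3  |  dp/dt·Δt = +0.060781  |  p_3 = 0.351193
  4  |  dp/dt·Δt = +0.036787  |  p_4 = 0.387980
  5  |  dp/dt·Δt = +0.016091  |  p_5 = 0.404071

0.404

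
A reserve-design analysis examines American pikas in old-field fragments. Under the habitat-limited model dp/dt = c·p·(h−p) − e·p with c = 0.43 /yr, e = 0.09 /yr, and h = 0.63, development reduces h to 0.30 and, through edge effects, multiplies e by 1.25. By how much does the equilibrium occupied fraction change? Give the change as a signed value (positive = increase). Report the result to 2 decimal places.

Before: p* = h − e/c = 0.63 − 0.09/0.43 = 0.63 − 0.2093 = 0.4207.
After: c = 0.43, e = 0.1125, h = 0.30; p* = 0.30 − 0.1125/0.43 = 0.0384.
Δp* = 0.0384 − 0.4207 = -0.3823.

-0.38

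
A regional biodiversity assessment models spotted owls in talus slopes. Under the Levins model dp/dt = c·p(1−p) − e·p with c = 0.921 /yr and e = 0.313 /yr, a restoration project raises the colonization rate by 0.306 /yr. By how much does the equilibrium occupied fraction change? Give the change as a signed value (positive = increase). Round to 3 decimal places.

Before: p* = 1 − 0.313/0.921 = 0.6602.
After the change, c = 1.227, e = 0.313, so p* = 1 − 0.313/1.227 = 0.7449.
Δp* = 0.7449 − 0.6602 = +0.0848.

0.085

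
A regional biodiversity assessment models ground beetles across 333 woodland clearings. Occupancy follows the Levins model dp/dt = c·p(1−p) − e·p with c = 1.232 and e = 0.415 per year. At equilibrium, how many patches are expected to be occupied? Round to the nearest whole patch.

p* = 1 − e/c = 1 − 0.415/1.232 = 0.6631.
Expected occupied patches = N × p* = 333 × 0.6631 = 220.83 ≈ 221.

221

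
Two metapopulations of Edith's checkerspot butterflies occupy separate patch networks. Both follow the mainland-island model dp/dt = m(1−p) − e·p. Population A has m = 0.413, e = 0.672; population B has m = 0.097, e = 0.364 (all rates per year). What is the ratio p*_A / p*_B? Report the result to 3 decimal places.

1.809

A: p*_A = m/(m+e) = 0.413/1.0850 = 0.3806.
B: p*_B = 0.097/0.4610 = 0.2104.
p*_A / p*_B = 0.3806/0.2104 = 1.8090.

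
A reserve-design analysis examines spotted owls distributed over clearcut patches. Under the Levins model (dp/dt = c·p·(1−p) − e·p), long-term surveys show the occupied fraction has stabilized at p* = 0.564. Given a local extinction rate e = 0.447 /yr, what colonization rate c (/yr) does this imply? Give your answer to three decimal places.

At equilibrium c(1−p*) = e, so c = e/(1−p*).
c = 0.447/(1 − 0.564) = 0.447/0.4360 = 1.0252.

1.025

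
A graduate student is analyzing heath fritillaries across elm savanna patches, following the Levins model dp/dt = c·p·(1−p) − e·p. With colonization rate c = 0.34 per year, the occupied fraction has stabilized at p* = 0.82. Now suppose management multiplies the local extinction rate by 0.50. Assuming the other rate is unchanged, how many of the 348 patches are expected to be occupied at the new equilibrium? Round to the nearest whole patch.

317

Balance c(1−p*) = e gives e = 0.34×(1 − 0.82000) = 0.06120.
New p* = 1 − e/c = 1 − 0.03060/0.34000 = 0.91000.
Expected occupied = 348 × 0.91000 = 316.68 ≈ 317.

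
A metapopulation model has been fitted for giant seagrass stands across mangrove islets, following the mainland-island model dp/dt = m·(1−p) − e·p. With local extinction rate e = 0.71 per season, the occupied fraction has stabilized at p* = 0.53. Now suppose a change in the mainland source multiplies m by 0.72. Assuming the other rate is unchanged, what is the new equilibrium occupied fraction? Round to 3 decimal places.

0.448

Balance m(1−p*) = e·p* gives m = e·p*/(1−p*) = 0.71×0.53000/0.47000 = 0.80064.
New p* = m/(m+e) = 0.57646/(0.57646+0.71000) = 0.44810.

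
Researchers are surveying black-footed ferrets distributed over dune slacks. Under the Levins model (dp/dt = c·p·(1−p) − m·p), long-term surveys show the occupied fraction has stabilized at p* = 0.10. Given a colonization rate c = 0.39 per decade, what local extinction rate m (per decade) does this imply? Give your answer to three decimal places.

At equilibrium c(1−p*) = m.
m = 0.39 × (1 − 0.10) = 0.39 × 0.9000 = 0.3510.

0.351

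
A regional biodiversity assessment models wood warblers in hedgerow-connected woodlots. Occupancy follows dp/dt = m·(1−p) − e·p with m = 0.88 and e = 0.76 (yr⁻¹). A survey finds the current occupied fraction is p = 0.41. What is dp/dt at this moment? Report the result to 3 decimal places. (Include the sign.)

0.208

Colonization term: m·(1−p) = 0.88×0.5900 = 0.51920.
Extinction term: e·p = 0.31160.
dp/dt = 0.51920 − 0.31160 = 0.20760.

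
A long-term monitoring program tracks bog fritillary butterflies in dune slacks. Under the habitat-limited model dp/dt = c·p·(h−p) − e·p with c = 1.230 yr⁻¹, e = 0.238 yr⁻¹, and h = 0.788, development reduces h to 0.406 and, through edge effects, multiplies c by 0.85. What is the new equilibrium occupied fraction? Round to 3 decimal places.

Before: p* = h − e/c = 0.788 − 0.238/1.230 = 0.788 − 0.1935 = 0.5945.
After: c = 1.0455, e = 0.238, h = 0.406; p* = 0.406 − 0.238/1.0455 = 0.1784.

0.178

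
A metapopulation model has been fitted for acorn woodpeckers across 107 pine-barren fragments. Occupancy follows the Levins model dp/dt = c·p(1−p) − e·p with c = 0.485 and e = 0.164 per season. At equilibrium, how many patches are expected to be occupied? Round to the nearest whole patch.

p* = 1 − e/c = 1 − 0.164/0.485 = 0.6619.
Expected occupied patches = N × p* = 107 × 0.6619 = 70.82 ≈ 71.

71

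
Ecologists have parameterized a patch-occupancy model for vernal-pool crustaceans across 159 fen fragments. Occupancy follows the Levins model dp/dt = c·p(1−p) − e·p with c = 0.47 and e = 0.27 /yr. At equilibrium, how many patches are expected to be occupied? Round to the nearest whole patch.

p* = 1 − e/c = 1 − 0.27/0.47 = 0.4255.
Expected occupied patches = N × p* = 159 × 0.4255 = 67.66 ≈ 68.

68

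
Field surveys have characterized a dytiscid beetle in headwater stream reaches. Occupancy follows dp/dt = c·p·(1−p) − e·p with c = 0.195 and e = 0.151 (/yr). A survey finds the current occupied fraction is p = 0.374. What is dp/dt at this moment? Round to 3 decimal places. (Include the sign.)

-0.011

Colonization term: c·p·(1−p) = 0.195×0.374×0.6260 = 0.04565.
Extinction term: e·p = 0.05647.
dp/dt = 0.04565 − 0.05647 = -0.01082.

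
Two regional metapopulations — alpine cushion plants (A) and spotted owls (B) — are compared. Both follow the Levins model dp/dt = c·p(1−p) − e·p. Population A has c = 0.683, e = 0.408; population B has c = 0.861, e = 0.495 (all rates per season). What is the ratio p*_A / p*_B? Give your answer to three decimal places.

A: p*_A = 1 − 0.408/0.683 = 0.4026.
B: p*_B = 1 − 0.495/0.861 = 0.4251.
p*_A / p*_B = 0.4026/0.4251 = 0.9472.

0.947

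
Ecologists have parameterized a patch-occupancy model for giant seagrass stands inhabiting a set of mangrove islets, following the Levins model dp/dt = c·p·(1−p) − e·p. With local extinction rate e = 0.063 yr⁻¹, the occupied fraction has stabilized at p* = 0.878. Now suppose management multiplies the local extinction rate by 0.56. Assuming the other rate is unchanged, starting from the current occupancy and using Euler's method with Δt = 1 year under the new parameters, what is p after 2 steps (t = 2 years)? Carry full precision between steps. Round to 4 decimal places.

0.9160

Balance c(1−p*) = e gives c = e/(1 − 0.87800) = 0.063/0.12200 = 0.51639.
Starting from p₀ = 0.87800; update p ← p + (dp/dt)·Δt with the new parameters.
t = 1: p = 0.87800 + (+0.02434) = 0.90234
t = 2: p = 0.90234 + (+0.01367) = 0.91601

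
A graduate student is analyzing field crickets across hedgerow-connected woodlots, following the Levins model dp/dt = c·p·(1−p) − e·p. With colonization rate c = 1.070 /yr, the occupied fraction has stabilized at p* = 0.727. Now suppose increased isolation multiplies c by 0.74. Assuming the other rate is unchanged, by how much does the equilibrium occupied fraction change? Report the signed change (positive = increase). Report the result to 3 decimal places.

-0.096

Balance c(1−p*) = e gives e = 1.070×(1 − 0.72700) = 0.29211.
New p* = 1 − e/c = 1 − 0.29211/0.79180 = 0.63108.
Δp* = 0.63108 − 0.72700 = -0.09592.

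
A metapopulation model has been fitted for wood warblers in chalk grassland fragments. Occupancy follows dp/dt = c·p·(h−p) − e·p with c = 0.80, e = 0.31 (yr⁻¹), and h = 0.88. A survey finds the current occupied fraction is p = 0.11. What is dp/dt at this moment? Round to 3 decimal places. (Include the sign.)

Colonization term: c·p·(h−p) = 0.80×0.11×0.7700 = 0.06776.
Extinction term: e·p = 0.03410.
dp/dt = 0.06776 − 0.03410 = 0.03366.

0.034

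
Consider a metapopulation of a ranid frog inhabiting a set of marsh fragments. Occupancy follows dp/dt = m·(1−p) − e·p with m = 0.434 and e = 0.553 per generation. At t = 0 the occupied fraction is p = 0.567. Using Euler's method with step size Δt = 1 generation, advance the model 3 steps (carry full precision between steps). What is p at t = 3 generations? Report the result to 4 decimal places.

0.4397

Update rule: p ← p + [m·(1−p) − e·p]·Δt with Δt = 1.
t = 1: p = 0.56700 + (-0.12563) = 0.44137
t = 2: p = 0.44137 + (-0.00163) = 0.43974
t = 3: p = 0.43974 + (-0.00002) = 0.43972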